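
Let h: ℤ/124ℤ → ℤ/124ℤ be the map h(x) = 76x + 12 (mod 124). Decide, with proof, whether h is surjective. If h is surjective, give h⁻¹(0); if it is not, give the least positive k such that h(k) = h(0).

31

Since gcd(76, 124) = 4, we have 76x ≡ 0 (mod 4) for all x, so h(x) ≡ 0 (mod 4).
But 1 ≢ 0 (mod 4), so 1 ∈ ℤ/124ℤ has no preimage. Thus h is not surjective.
Since h is not surjective, we find the least positive k with h(k) = h(0): this means 76k ≡ 0 (mod 124), i.e. 124 ∣ 76k. Since gcd(76, 124) = 4, dividing through by 4 this holds exactly when 31 ∣ 19k, and as gcd(19, 31) = 1, exactly when 31 ∣ k.
The smallest positive such k is 31.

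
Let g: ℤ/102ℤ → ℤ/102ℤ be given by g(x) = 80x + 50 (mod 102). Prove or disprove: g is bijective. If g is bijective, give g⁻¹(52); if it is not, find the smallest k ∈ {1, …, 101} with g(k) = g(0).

Recall that injectivity means: for all x_1, x_2 in the domain, g(x_1) = g(x_2) implies x_1 = x_2.
We have gcd(80, 102) = 2 > 1. Taking x_1 = 0 and x_2 = 51: g(0) = 50 and g(51) = 80·51 + 50 = 4130 ≡ 50 (mod 102).
So g(0) = g(51) while 0 ≠ 51, so g is not injective, hence not bijective.
Since g is not bijective, we find the least positive k with g(k) = g(0): this means 80k ≡ 0 (mod 102), i.e. 102 ∣ 80k. Since gcd(80, 102) = 2, dividing through by 2 this holds exactly when 51 ∣ 40k, and as gcd(40, 51) = 1, exactly when 51 ∣ k.
The smallest positive such k is 51.

51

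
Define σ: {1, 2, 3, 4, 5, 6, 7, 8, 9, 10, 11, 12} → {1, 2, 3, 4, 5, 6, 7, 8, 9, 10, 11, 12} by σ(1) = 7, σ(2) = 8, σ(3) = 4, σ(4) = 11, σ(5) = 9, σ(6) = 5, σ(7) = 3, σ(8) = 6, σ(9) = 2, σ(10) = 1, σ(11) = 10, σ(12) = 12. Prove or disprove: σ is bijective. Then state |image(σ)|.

12

The values 7, 8, 4, 11, 9, 5, 3, 6, 2, 1, 10, 12 are a permutation of {1, 2, 3, 4, 5, 6, 7, 8, 9, 10, 11, 12}: each element appears exactly once.
So σ is injective and surjective, hence bijective.
The image of σ is {1, 2, 3, 4, 5, 6, 7, 8, 9, 10, 11, 12}, which has 12 elements.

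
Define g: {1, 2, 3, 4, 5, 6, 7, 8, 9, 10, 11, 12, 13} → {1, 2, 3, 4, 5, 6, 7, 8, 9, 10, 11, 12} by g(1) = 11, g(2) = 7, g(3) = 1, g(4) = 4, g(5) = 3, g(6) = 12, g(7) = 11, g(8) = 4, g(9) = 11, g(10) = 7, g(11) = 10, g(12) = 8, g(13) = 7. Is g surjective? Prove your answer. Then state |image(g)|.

No element maps to 2, so g is not surjective.
The image of g is {1, 3, 4, 7, 8, 10, 11, 12}, which has 8 elements.

8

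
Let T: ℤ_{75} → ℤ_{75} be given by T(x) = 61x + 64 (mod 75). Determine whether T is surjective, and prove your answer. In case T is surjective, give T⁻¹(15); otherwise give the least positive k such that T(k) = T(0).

Since gcd(61, 75) = 1, 61 is invertible modulo 75. Euclid's algorithm: 75 = 1·61 + 14, 61 = 4·14 + 5, 14 = 2·5 + 4, 5 = 1·4 + 1; back-substituting gives 1 = 16·61 − 13·75, so 61⁻¹ ≡ 16 (mod 75).
For any y ∈ ℤ_{75}, x = 16(y − 64) mod 75 satisfies T(x) = 61·16(y − 64) + 64 ≡ y (since 61·16 ≡ 1 mod 75). So every y has a preimage.
Therefore T is surjective.
Since T is surjective, we find T⁻¹(15): we need 61x ≡ 15 − 64 ≡ 26 (mod 75). Using 61⁻¹ = 16: x ≡ 16·26 = 416 = 5·75 + 41, so x = 41.
Check: T(41) = 61·41 + 64 = 2565 = 34·75 + 15 ≡ 15 (mod 75).

41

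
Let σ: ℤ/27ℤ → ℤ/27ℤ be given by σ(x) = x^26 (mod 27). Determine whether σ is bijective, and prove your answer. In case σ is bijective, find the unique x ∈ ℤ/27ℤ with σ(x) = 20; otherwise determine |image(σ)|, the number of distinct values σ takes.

σ(0) = 0^26 = 0.
σ(3): Repeated squaring mod 27: 3^1 ≡ 3, 3^2 ≡ 3² = 9, 3^4 ≡ 9² = 81 ≡ 0, 3^8 ≡ 0² = 0, 3^16 ≡ 0² = 0. Since 26 = 16 + 8 + 2, 3^26 ≡ 0·0·9: 0·0 = 0, then 0·9 = 0. So 3^26 ≡ 0 (mod 27).
So σ(0) = σ(3) = 0 while 0 ≠ 3, therefore σ is not injective, hence not bijective.
Since σ is not bijective, we determine |image(σ)|. Computing x^26 mod 27 for each x (by repeated squaring, reducing mod 27 at every step), the values σ(0), σ(1), …, σ(26) are: 0, 1, 13, 0, 7, 16, 0, 4, 10, 0, 19, 22, 0, 25, 25, 0, 22, 19, 0, 10, 4, 0, 16, 7, 0, 13, 1.
The distinct values are {0, 1, 4, 7, 10, 13, 16, 19, 22, 25}; there are 10 of them.

10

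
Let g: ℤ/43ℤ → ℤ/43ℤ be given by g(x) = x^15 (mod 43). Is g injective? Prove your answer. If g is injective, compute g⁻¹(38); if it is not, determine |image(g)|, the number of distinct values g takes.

g(1) = 1^15 = 1.
g(6): Repeated squaring mod 43: 6^1 ≡ 6, 6^2 ≡ 6² = 36, 6^4 ≡ 36² = 1296 ≡ 6, 6^8 ≡ 6² = 36. Since 15 = 8 + 4 + 2 + 1, 6^15 ≡ 36·6·36·6: 36·6 = 216 ≡ 1, then 1·36 = 36, then 36·6 = 216 ≡ 1. So 6^15 ≡ 1 (mod 43).
So g(1) = g(6) = 1 while 1 ≠ 6, therefore g is not injective.
Since g is not injective, we determine |image(g)|. Computing x^15 mod 43 for each x (by repeated squaring, reducing mod 43 at every step), the values g(0), g(1), …, g(42) are: 0, 1, 2, 22, 4, 8, 1, 42, 8, 11, 16, 11, 2, 35, 41, 4, 16, 16, 22, 39, 32, 21, 22, 11, 4, 21, 27, 27, 39, 2, 8, 41, 32, 27, 32, 35, 1, 42, 35, 39, 21, 41, 42.
The distinct values are {0, 1, 2, 4, 8, 11, 16, 21, 22, 27, 32, 35, 39, 41, 42}; there are 15 of them.

15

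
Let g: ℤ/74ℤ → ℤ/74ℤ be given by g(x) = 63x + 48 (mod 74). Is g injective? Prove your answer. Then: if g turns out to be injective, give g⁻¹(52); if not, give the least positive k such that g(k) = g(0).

Suppose g(x_1) = g(x_2) in ℤ/74ℤ. Then 63x_1 + 48 ≡ 63x_2 + 48 (mod 74), so 63(x_1 − x_2) ≡ 0 (mod 74).
Since gcd(63, 74) = 1, 63 is invertible modulo 74, hence x_1 − x_2 ≡ 0 (mod 74), i.e. x_1 = x_2.
Hence g is injective.
We now compute 63⁻¹ mod 74 explicitly. Euclid's algorithm: 74 = 1·63 + 11, 63 = 5·11 + 8, 11 = 1·8 + 3, 8 = 2·3 + 2, 3 = 1·2 + 1; back-substituting gives 1 = 47·63 − 40·74, so 63⁻¹ ≡ 47 (mod 74).
Since g is injective, we find g⁻¹(52): we need 63x ≡ 52 − 48 ≡ 4 (mod 74). Using 63⁻¹ = 47: x ≡ 47·4 = 188 = 2·74 + 40, so x = 40.
Check: g(40) = 63·40 + 48 = 2568 = 34·74 + 52 ≡ 52 (mod 74).

40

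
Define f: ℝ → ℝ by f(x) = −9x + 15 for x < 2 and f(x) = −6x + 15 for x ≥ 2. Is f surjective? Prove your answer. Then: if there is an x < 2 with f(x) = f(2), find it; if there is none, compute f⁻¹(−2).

4/3

Both pieces are strictly decreasing (slopes −9 and −6), so each is injective on its own interval.
The left piece maps (−∞, 2) onto (−3, ∞); the right piece maps [2, ∞) onto (−∞, 3].
The union (−3, ∞) ∪ (−∞, 3] covers ℝ, so f is surjective.
For the follow-up: the images overlap, so an x < 2 with f(x) = f(2) exists. f(2) = 3; solving −9x + 15 = 3 for x < 2 gives x = (3 − 15)/(−9) = 4/3.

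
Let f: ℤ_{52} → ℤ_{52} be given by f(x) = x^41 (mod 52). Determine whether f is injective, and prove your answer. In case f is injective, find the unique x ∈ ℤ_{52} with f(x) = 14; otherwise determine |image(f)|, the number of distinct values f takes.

39

f(0) = 0^41 = 0.
f(26): Repeated squaring mod 52: 26^1 ≡ 26, 26^2 ≡ 26² = 676 ≡ 0, 26^4 ≡ 0² = 0, 26^8 ≡ 0² = 0, 26^16 ≡ 0² = 0, 26^32 ≡ 0² = 0. Since 41 = 32 + 8 + 1, 26^41 ≡ 0·0·26: 0·0 = 0, then 0·26 = 0. So 26^41 ≡ 0 (mod 52).
So f(0) = f(26) = 0 while 0 ≠ 26, hence f is not injective.
Since f is not injective, we determine |image(f)|. Computing x^41 mod 52 for each x (by repeated squaring, reducing mod 52 at every step), the values f(0), f(1), …, f(51) are: 0, 1, 32, 35, 36, 5, 28, 11, 8, 29, 4, 7, 12, 13, 40, 19, 48, 49, 44, 15, 24, 21, 16, 43, 20, 25, 0, 27, 32, 9, 36, 31, 28, 37, 8, 3, 4, 33, 12, 39, 40, 45, 48, 23, 44, 41, 24, 47, 16, 17, 20, 51.
The distinct values are {0, 1, 3, 4, 5, 7, 8, 9, 11, 12, 13, 15, 16, 17, 19, 20, 21, 23, 24, 25, 27, 28, 29, 31, 32, 33, 35, 36, 37, 39, 40, 41, 43, 44, 45, 47, 48, 49, 51}; there are 39 of them.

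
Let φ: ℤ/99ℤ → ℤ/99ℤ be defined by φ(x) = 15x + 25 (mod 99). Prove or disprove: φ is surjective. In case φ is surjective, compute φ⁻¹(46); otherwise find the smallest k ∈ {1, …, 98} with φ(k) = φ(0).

33

Since gcd(15, 99) = 3, we have 15x ≡ 0 (mod 3) for all x, so φ(x) ≡ 1 (mod 3).
But 0 ≢ 1 (mod 3), so 0 ∈ ℤ/99ℤ has no preimage. So φ is not surjective.
Since φ is not surjective, we find the least positive k with φ(k) = φ(0): this means 15k ≡ 0 (mod 99), i.e. 99 ∣ 15k. Since gcd(15, 99) = 3, dividing through by 3 this holds exactly when 33 ∣ 5k, and as gcd(5, 33) = 1, exactly when 33 ∣ k.
The smallest positive such k is 33.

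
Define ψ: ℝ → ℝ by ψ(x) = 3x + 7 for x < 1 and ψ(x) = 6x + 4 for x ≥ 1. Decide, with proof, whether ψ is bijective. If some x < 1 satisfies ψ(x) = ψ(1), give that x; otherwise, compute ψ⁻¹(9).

2/3

Both pieces are strictly increasing (slopes 3 and 6), so each is injective on its own interval.
The left piece maps (−∞, 1) onto (−∞, 10); the right piece maps [1, ∞) onto [10, ∞).
Since 10 = 10, the images partition ℝ: ψ is injective and surjective, hence bijective.
Because the two images are disjoint, no x < 1 has ψ(x) = ψ(1), so we compute ψ⁻¹(9): 9 lies in (−∞, 10), so solve 3x + 7 = 9: x = (9 − 7)/3 = 2/3.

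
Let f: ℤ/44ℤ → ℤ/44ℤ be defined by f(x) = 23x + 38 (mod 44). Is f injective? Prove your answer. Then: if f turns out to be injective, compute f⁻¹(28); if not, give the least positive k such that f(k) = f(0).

34

By definition, injectivity means: for all a, b in the domain, f(a) = f(b) implies a = b.
Suppose f(a) = f(b) in ℤ/44ℤ. Then 23a + 38 ≡ 23b + 38 (mod 44), hence 23(a − b) ≡ 0 (mod 44).
Since gcd(23, 44) = 1, 23 is invertible modulo 44, hence a − b ≡ 0 (mod 44), i.e. a = b.
So f is injective.
We now compute 23⁻¹ mod 44 explicitly. Euclid's algorithm: 44 = 1·23 + 21, 23 = 1·21 + 2, 21 = 10·2 + 1; back-substituting gives 1 = 23·23 − 12·44, so 23⁻¹ ≡ 23 (mod 44).
Since f is injective, we compute f⁻¹(28): solve 23x + 38 ≡ 28 (mod 44), i.e. 23x ≡ 34 (mod 44).
Multiplying by 23⁻¹ = 23 gives x ≡ 23·34 = 782 = 17·44 + 34 ≡ 34 (mod 44).
Check: f(34) = 23·34 + 38 = 820 = 18·44 + 28 ≡ 28 (mod 44).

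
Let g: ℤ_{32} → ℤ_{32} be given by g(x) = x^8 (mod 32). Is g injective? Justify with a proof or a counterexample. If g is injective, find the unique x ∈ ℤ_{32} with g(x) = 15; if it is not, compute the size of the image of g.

g(0) = 0^8 = 0.
g(2): Repeated squaring mod 32: 2^1 ≡ 2, 2^2 ≡ 2² = 4, 2^4 ≡ 4² = 16, 2^8 ≡ 16² = 256 ≡ 0. So 2^8 ≡ 0 (mod 32).
So g(0) = g(2) = 0 while 0 ≠ 2, hence g is not injective.
Since g is not injective, we determine |image(g)|. Computing x^8 mod 32 for each x (by repeated squaring, reducing mod 32 at every step), the values g(0), g(1), …, g(31) are: 0, 1, 0, 1, 0, 1, 0, 1, 0, 1, 0, 1, 0, 1, 0, 1, 0, 1, 0, 1, 0, 1, 0, 1, 0, 1, 0, 1, 0, 1, 0, 1.
The distinct values are {0, 1}; there are 2 of them.

2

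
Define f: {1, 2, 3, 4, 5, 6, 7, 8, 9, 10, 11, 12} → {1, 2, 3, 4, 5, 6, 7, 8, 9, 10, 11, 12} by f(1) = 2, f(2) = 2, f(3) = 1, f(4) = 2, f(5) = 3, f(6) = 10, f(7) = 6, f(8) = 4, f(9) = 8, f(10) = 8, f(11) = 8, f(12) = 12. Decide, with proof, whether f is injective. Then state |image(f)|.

8

f(1) = 2 = f(2) with 1 ≠ 2, so f is not injective.
The image of f is {1, 2, 3, 4, 6, 8, 10, 12}, which has 8 elements.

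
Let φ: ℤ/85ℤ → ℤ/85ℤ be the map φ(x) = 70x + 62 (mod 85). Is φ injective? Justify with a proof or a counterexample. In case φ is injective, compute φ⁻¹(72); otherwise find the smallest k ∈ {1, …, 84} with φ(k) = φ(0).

We have gcd(70, 85) = 5 > 1. Taking x_1 = 0 and x_2 = 17: φ(0) = 62 and φ(17) = 70·17 + 62 = 1252 ≡ 62 (mod 85).
So φ(0) = φ(17) while 0 ≠ 17, thus φ is not injective.
Since φ is not injective, we find the least positive k with φ(k) = φ(0): this means 70k ≡ 0 (mod 85), i.e. 85 ∣ 70k. Since gcd(70, 85) = 5, dividing through by 5 this holds exactly when 17 ∣ 14k, and as gcd(14, 17) = 1, exactly when 17 ∣ k.
The smallest positive such k is 17.

17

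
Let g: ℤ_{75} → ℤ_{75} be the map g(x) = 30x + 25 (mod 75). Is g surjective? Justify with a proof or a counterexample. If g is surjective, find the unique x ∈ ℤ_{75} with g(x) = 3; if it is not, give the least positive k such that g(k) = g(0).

Since gcd(30, 75) = 15, we have 30x ≡ 0 (mod 15) for all x, so g(x) ≡ 10 (mod 15).
But 0 ≢ 10 (mod 15), so 0 ∈ ℤ_{75} has no preimage. Hence g is not surjective.
Since g is not surjective, we find the least positive k with g(k) = g(0): this means 30k ≡ 0 (mod 75), i.e. 75 ∣ 30k. Since gcd(30, 75) = 15, dividing through by 15 this holds exactly when 5 ∣ 2k, and as gcd(2, 5) = 1, exactly when 5 ∣ k.
The smallest positive such k is 5.

5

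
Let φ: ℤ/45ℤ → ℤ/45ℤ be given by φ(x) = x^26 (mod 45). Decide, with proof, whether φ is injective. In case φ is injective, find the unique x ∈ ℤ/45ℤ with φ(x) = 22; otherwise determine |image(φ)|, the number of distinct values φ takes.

φ(2): Repeated squaring mod 45: 2^1 ≡ 2, 2^2 ≡ 2² = 4, 2^4 ≡ 4² = 16, 2^8 ≡ 16² = 256 ≡ 31, 2^16 ≡ 31² = 961 ≡ 16. Since 26 = 16 + 8 + 2, 2^26 ≡ 16·31·4: 16·31 = 496 ≡ 1, then 1·4 = 4. So 2^26 ≡ 4 (mod 45).
φ(7): Repeated squaring mod 45: 7^1 ≡ 7, 7^2 ≡ 7² = 49 ≡ 4, 7^4 ≡ 4² = 16, 7^8 ≡ 16² = 256 ≡ 31, 7^16 ≡ 31² = 961 ≡ 16. Since 26 = 16 + 8 + 2, 7^26 ≡ 16·31·4: 16·31 = 496 ≡ 1, then 1·4 = 4. So 7^26 ≡ 4 (mod 45).
So φ(2) = φ(7) = 4 while 2 ≠ 7, hence φ is not injective.
Since φ is not injective, we determine |image(φ)|. Computing x^26 mod 45 for each x (by repeated squaring, reducing mod 45 at every step), the values φ(0), φ(1), …, φ(44) are: 0, 1, 4, 9, 16, 25, 36, 4, 19, 36, 10, 31, 9, 34, 16, 0, 31, 19, 9, 1, 40, 36, 34, 34, 36, 40, 1, 9, 19, 31, 0, 16, 34, 9, 31, 10, 36, 19, 4, 36, 25, 16, 9, 4, 1.
The distinct values are {0, 1, 4, 9, 10, 16, 19, 25, 31, 34, 36, 40}; there are 12 of them.

12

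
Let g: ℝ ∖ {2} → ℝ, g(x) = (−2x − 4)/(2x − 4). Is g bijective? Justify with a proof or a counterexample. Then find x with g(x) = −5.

3

If g(x) = −1, cross-multiplying gives 2(−2x − 4) = −2(2x − 4), which simplifies to −8 = 8 — false.  So −1 has no preimage and g is not surjective.
Thus g is not bijective.
Solving g(x) = −5: cross-multiplying gives −2x − 4 = −5(2x − 4), which rearranges to 8x = 24, so x = 3.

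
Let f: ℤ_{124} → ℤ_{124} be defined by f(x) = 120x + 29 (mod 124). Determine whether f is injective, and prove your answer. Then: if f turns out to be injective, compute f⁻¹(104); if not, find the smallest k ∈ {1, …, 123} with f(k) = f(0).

We have gcd(120, 124) = 4 > 1. Taking u = 0 and v = 31: f(0) = 29 and f(31) = 120·31 + 29 = 3749 ≡ 29 (mod 124).
So f(0) = f(31) while 0 ≠ 31, so f is not injective.
Since f is not injective, we find the least positive k with f(k) = f(0): this means 120k ≡ 0 (mod 124), i.e. 124 ∣ 120k. Since gcd(120, 124) = 4, dividing through by 4 this holds exactly when 31 ∣ 30k, and as gcd(30, 31) = 1, exactly when 31 ∣ k.
The smallest positive such k is 31.

31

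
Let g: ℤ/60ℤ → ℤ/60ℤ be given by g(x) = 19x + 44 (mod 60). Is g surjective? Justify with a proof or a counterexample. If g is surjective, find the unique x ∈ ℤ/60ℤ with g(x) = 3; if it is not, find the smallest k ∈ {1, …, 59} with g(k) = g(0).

1

Since gcd(19, 60) = 1, 19 is invertible modulo 60. Euclid's algorithm: 60 = 3·19 + 3, 19 = 6·3 + 1; back-substituting gives 1 = 19·19 − 6·60, so 19⁻¹ ≡ 19 (mod 60).
For any y ∈ ℤ/60ℤ, x = 19(y − 44) mod 60 satisfies g(x) = 19·19(y − 44) + 44 ≡ y (since 19·19 ≡ 1 mod 60). So every y has a preimage.
Hence g is surjective.
Since g is surjective, we compute g⁻¹(3): solve 19x + 44 ≡ 3 (mod 60), i.e. 19x ≡ 19 (mod 60).
Multiplying by 19⁻¹ = 19 gives x ≡ 19·19 = 361 = 6·60 + 1 ≡ 1 (mod 60).
Check: g(1) = 19·1 + 44 = 63 = 1·60 + 3 ≡ 3 (mod 60).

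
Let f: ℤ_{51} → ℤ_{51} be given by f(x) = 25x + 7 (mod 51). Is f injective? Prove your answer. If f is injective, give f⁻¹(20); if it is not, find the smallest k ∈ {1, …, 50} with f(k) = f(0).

Suppose f(x_1) = f(x_2) in ℤ_{51}. Then 25x_1 + 7 ≡ 25x_2 + 7 (mod 51), so 25(x_1 − x_2) ≡ 0 (mod 51).
Since gcd(25, 51) = 1, 25 is invertible modulo 51, hence x_1 − x_2 ≡ 0 (mod 51), i.e. x_1 = x_2.
So f is injective.
We now compute 25⁻¹ mod 51 explicitly. Euclid's algorithm: 51 = 2·25 + 1; back-substituting gives 1 = 49·25 − 24·51, so 25⁻¹ ≡ 49 (mod 51).
Since f is injective, we compute f⁻¹(20): solve 25x + 7 ≡ 20 (mod 51), i.e. 25x ≡ 13 (mod 51).
Multiplying by 25⁻¹ = 49 gives x ≡ 49·13 = 637 = 12·51 + 25 ≡ 25 (mod 51).
Check: f(25) = 25·25 + 7 = 632 = 12·51 + 20 ≡ 20 (mod 51).

25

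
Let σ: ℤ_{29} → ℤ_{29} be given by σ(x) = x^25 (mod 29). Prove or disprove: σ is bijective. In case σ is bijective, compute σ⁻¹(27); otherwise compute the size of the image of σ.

Since 29 is prime, the nonzero elements of ℤ_{29} form a cyclic group of order 28.
As gcd(25, 28) = 1, raising to the 25th power is a bijection on this group: if a^25 ≡ b^25 then (ab^{−1})^25 = 1, and the only element of order dividing gcd(25, 28) = 1 is 1, so a = b.
With σ(0) = 0 this makes σ injective on all of ℤ_{29}, hence bijective (finite equal-size domain and codomain). In particular σ is bijective.
Since σ is bijective, we find the preimage of 27. The inverse of x ↦ x^25 on (ℤ_{29})^× is x ↦ x^9, because 25·9 = 225 = 8·28 + 1 ≡ 1 (mod 28) and x^{28} = 1 for x ≠ 0 (Fermat). So σ⁻¹(27) = 27^9 mod 29.
Repeated squaring mod 29: 27^1 ≡ 27, 27^2 ≡ 27² = 729 ≡ 4, 27^4 ≡ 4² = 16, 27^8 ≡ 16² = 256 ≡ 24. Since 9 = 8 + 1, 27^9 ≡ 24·27: 24·27 = 648 ≡ 10. So 27^9 ≡ 10 (mod 29).
Hence σ⁻¹(27) = 10.

10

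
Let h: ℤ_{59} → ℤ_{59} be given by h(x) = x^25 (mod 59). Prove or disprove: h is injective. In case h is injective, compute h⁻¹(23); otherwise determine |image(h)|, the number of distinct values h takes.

52

Since 59 is prime, the nonzero elements of ℤ_{59} form a cyclic group of order 58.
As gcd(25, 58) = 1, raising to the 25th power is a bijection on this group: if s^25 ≡ t^25 then (st^{−1})^25 = 1, and the only element of order dividing gcd(25, 58) = 1 is 1, so s = t.
With h(0) = 0 this makes h injective on all of ℤ_{59}, hence bijective (finite equal-size domain and codomain). In particular h is injective.
Since h is injective, we find the preimage of 23. The inverse of x ↦ x^25 on (ℤ_{59})^× is x ↦ x^7, because 25·7 = 175 = 3·58 + 1 ≡ 1 (mod 58) and x^{58} = 1 for x ≠ 0 (Fermat). So h⁻¹(23) = 23^7 mod 59.
Repeated squaring mod 59: 23^1 ≡ 23, 23^2 ≡ 23² = 529 ≡ 57, 23^4 ≡ 57² = 3249 ≡ 4. Since 7 = 4 + 2 + 1, 23^7 ≡ 4·57·23: 4·57 = 228 ≡ 51, then 51·23 = 1173 ≡ 52. So 23^7 ≡ 52 (mod 59).
Hence h⁻¹(23) = 52.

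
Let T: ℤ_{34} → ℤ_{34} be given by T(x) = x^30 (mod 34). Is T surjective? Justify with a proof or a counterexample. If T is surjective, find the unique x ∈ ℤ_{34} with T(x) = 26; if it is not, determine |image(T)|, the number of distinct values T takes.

18

T(16): Repeated squaring mod 34: 16^1 ≡ 16, 16^2 ≡ 16² = 256 ≡ 18, 16^4 ≡ 18² = 324 ≡ 18, 16^8 ≡ 18² = 324 ≡ 18, 16^16 ≡ 18² = 324 ≡ 18. Since 30 = 16 + 8 + 4 + 2, 16^30 ≡ 18·18·18·18: 18·18 = 324 ≡ 18, then 18·18 = 324 ≡ 18, then 18·18 = 324 ≡ 18. So 16^30 ≡ 18 (mod 34).
T(18): Repeated squaring mod 34: 18^1 ≡ 18, 18^2 ≡ 18² = 324 ≡ 18, 18^4 ≡ 18² = 324 ≡ 18, 18^8 ≡ 18² = 324 ≡ 18, 18^16 ≡ 18² = 324 ≡ 18. Since 30 = 16 + 8 + 4 + 2, 18^30 ≡ 18·18·18·18: 18·18 = 324 ≡ 18, then 18·18 = 324 ≡ 18, then 18·18 = 324 ≡ 18. So 18^30 ≡ 18 (mod 34).
So T(16) = T(18) = 18 while 16 ≠ 18, hence T is not injective.
A non-injective map from the 34-element set ℤ_{34} to itself takes at most 33 distinct values, so it cannot be surjective. Thus T is not surjective.
Since T is not surjective, we determine |image(T)|. Computing x^30 mod 34 for each x (by repeated squaring, reducing mod 34 at every step), the values T(0), T(1), …, T(33) are: 0, 1, 30, 19, 16, 15, 26, 25, 4, 21, 8, 9, 32, 33, 2, 13, 18, 17, 18, 13, 2, 33, 32, 9, 8, 21, 4, 25, 26, 15, 16, 19, 30, 1.
The distinct values are {0, 1, 2, 4, 8, 9, 13, 15, 16, 17, 18, 19, 21, 25, 26, 30, 32, 33}; there are 18 of them.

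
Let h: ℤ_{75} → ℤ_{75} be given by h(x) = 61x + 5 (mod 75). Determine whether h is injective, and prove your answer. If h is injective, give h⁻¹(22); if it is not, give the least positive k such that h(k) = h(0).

If h(a) = h(b), then 61a ≡ 61b (mod 75). Because gcd(61, 75) = 1, we may cancel 61 to get a ≡ b (mod 75).
Hence h is injective.
We now compute 61⁻¹ mod 75 explicitly. Euclid's algorithm: 75 = 1·61 + 14, 61 = 4·14 + 5, 14 = 2·5 + 4, 5 = 1·4 + 1; back-substituting gives 1 = 16·61 − 13·75, so 61⁻¹ ≡ 16 (mod 75).
Since h is injective, we compute h⁻¹(22): solve 61x + 5 ≡ 22 (mod 75), i.e. 61x ≡ 17 (mod 75).
Multiplying by 61⁻¹ = 16 gives x ≡ 16·17 = 272 = 3·75 + 47 ≡ 47 (mod 75).
Check: h(47) = 61·47 + 5 = 2872 = 38·75 + 22 ≡ 22 (mod 75).

47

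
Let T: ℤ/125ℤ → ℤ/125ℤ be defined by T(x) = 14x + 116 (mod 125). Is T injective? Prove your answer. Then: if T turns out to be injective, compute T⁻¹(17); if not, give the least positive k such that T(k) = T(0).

109

Recall: injectivity means: for all x_1, x_2 in the domain, T(x_1) = T(x_2) implies x_1 = x_2.
If T(x_1) = T(x_2), then 14x_1 ≡ 14x_2 (mod 125). Because gcd(14, 125) = 1, we may cancel 14 to get x_1 ≡ x_2 (mod 125).
Therefore T is injective.
We now compute 14⁻¹ mod 125 explicitly. Euclid's algorithm: 125 = 8·14 + 13, 14 = 1·13 + 1; back-substituting gives 1 = 9·14 − 1·125, so 14⁻¹ ≡ 9 (mod 125).
Since T is injective, we compute T⁻¹(17): solve 14x + 116 ≡ 17 (mod 125), i.e. 14x ≡ 26 (mod 125).
Multiplying by 14⁻¹ = 9 gives x ≡ 9·26 = 234 = 1·125 + 109 ≡ 109 (mod 125).
Check: T(109) = 14·109 + 116 = 1642 = 13·125 + 17 ≡ 17 (mod 125).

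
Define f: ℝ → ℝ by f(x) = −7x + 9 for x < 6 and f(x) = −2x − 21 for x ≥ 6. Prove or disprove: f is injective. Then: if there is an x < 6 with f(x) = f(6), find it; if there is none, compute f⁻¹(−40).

19/2

Both pieces are strictly decreasing (slopes −7 and −2), so each is injective on its own interval.
The left piece maps (−∞, 6) onto (−33, ∞); the right piece maps [6, ∞) onto (−∞, −33].
These images are disjoint, so no value is attained by both pieces. So f is injective.
Because the two images are disjoint, no x < 6 has f(x) = f(6), so we compute f⁻¹(−40): −40 lies in (−∞, −33], so solve −2x − 21 = −40: x = (−40 + 21)/(−2) = 19/2.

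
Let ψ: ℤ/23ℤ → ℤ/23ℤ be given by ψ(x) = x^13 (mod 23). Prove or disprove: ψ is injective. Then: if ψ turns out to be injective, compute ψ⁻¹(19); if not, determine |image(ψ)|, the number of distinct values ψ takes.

Since 23 is prime, the nonzero elements of ℤ/23ℤ form a cyclic group of order 22.
As gcd(13, 22) = 1, raising to the 13th power is a bijection on this group: if x_1^13 ≡ x_2^13 then (x_1x_2^{−1})^13 = 1, and the only element of order dividing gcd(13, 22) = 1 is 1, so x_1 = x_2.
With ψ(0) = 0 this makes ψ injective on all of ℤ/23ℤ, hence bijective (finite equal-size domain and codomain). In particular ψ is injective.
Since ψ is injective, we find the preimage of 19. The inverse of x ↦ x^13 on (ℤ/23ℤ)^× is x ↦ x^17, because 13·17 = 221 = 10·22 + 1 ≡ 1 (mod 22) and x^{22} = 1 for x ≠ 0 (Fermat). So ψ⁻¹(19) = 19^17 mod 23.
Repeated squaring mod 23: 19^1 ≡ 19, 19^2 ≡ 19² = 361 ≡ 16, 19^4 ≡ 16² = 256 ≡ 3, 19^8 ≡ 3² = 9, 19^16 ≡ 9² = 81 ≡ 12. Since 17 = 16 + 1, 19^17 ≡ 12·19: 12·19 = 228 ≡ 21. So 19^17 ≡ 21 (mod 23).
Hence ψ⁻¹(19) = 21.

21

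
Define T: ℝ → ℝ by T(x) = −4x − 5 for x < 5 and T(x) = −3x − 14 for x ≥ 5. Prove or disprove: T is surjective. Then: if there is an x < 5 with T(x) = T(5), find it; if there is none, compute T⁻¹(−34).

20/3

Both pieces are strictly decreasing (slopes −4 and −3), so each is injective on its own interval.
The left piece maps (−∞, 5) onto (−25, ∞); the right piece maps [5, ∞) onto (−∞, −29].
The union (−25, ∞) ∪ (−∞, −29] omits the interval between −25 and −29; in particular −25 has no preimage. So T is not surjective.
Because the two images are disjoint, no x < 5 has T(x) = T(5), so we compute T⁻¹(−34): −34 lies in (−∞, −29], so solve −3x − 14 = −34: x = (−34 + 14)/(−3) = 20/3.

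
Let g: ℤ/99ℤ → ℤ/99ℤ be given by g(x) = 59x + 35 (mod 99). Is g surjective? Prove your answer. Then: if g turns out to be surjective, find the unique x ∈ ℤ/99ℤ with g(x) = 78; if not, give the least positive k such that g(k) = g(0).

Recall: g is surjective if every y in the codomain equals g(x) for some x in the domain.
Since gcd(59, 99) = 1, 59 is invertible modulo 99. Euclid's algorithm: 99 = 1·59 + 40, 59 = 1·40 + 19, 40 = 2·19 + 2, 19 = 9·2 + 1; back-substituting gives 1 = 47·59 − 28·99, so 59⁻¹ ≡ 47 (mod 99).
Then y ↦ 47(y − 35) is a two-sided inverse to g, so every y ∈ ℤ/99ℤ has a preimage.
Thus g is surjective.
Since g is surjective, we compute g⁻¹(78): solve 59x + 35 ≡ 78 (mod 99), i.e. 59x ≡ 43 (mod 99).
Multiplying by 59⁻¹ = 47 gives x ≡ 47·43 = 2021 = 20·99 + 41 ≡ 41 (mod 99).
Check: g(41) = 59·41 + 35 = 2454 = 24·99 + 78 ≡ 78 (mod 99).

41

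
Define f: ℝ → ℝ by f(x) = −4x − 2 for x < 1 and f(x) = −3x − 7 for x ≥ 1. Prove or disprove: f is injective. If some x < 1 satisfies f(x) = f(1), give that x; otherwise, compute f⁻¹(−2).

Both pieces are strictly decreasing (slopes −4 and −3), so each is injective on its own interval.
The left piece maps (−∞, 1) onto (−6, ∞); the right piece maps [1, ∞) onto (−∞, −10].
These images are disjoint, so no value is attained by both pieces. Thus f is injective.
Because the two images are disjoint, no x < 1 has f(x) = f(1), so we compute f⁻¹(−2): −2 lies in (−6, ∞), so solve −4x − 2 = −2: x = (−2 + 2)/(−4) = 0.

0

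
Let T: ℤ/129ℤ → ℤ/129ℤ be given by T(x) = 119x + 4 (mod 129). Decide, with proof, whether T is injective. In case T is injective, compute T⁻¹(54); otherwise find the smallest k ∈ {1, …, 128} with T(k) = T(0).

Suppose T(u) = T(v) in ℤ/129ℤ. Then 119u + 4 ≡ 119v + 4 (mod 129), so 119(u − v) ≡ 0 (mod 129).
Since gcd(119, 129) = 1, 119 is invertible modulo 129, hence u − v ≡ 0 (mod 129), i.e. u = v.
So T is injective.
We now compute 119⁻¹ mod 129 explicitly. Euclid's algorithm: 129 = 1·119 + 10, 119 = 11·10 + 9, 10 = 1·9 + 1; back-substituting gives 1 = 116·119 − 107·129, so 119⁻¹ ≡ 116 (mod 129).
Since T is injective, we find T⁻¹(54): we need 119x ≡ 54 − 4 ≡ 50 (mod 129). Using 119⁻¹ = 116: x ≡ 116·50 = 5800 = 44·129 + 124, so x = 124.
Check: T(124) = 119·124 + 4 = 14760 = 114·129 + 54 ≡ 54 (mod 129).

124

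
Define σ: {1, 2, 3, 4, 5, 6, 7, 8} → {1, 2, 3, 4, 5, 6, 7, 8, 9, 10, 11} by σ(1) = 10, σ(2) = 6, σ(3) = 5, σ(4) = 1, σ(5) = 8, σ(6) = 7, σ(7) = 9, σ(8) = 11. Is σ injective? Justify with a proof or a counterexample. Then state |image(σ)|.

8

The values σ(1), …, σ(8) are 10, 6, 5, 1, 8, 7, 9, 11 — all distinct.
So σ(u) = σ(v) only when u = v, and σ is injective.
The image of σ is {1, 5, 6, 7, 8, 9, 10, 11}, which has 8 elements.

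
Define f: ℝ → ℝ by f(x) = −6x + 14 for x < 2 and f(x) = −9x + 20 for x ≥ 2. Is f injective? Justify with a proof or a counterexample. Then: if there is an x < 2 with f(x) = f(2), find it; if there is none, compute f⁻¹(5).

3/2

Both pieces are strictly decreasing (slopes −6 and −9), so each is injective on its own interval.
The left piece maps (−∞, 2) onto (2, ∞); the right piece maps [2, ∞) onto (−∞, 2].
These images are disjoint, so no value is attained by both pieces. Therefore f is injective.
Because the two images are disjoint, no x < 2 has f(x) = f(2), so we compute f⁻¹(5): 5 lies in (2, ∞), so solve −6x + 14 = 5: x = (5 − 14)/(−6) = 3/2.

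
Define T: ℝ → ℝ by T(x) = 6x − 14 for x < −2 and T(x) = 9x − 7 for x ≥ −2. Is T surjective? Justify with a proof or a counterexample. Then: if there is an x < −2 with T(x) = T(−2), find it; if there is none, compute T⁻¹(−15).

-8/9

Both pieces are strictly increasing (slopes 6 and 9), so each is injective on its own interval.
The left piece maps (−∞, −2) onto (−∞, −26); the right piece maps [−2, ∞) onto [−25, ∞).
The union (−∞, −26) ∪ [−25, ∞) omits the interval between −26 and −25; in particular −26 has no preimage. So T is not surjective.
Because the two images are disjoint, no x < −2 has T(x) = T(−2), so we compute T⁻¹(−15): −15 lies in [−25, ∞), so solve 9x − 7 = −15: x = (−15 + 7)/9 = −8/9.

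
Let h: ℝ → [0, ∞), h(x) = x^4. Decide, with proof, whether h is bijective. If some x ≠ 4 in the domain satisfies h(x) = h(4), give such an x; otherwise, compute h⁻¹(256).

-4

h(4) = 256 = (−4)^4 = h(−4) (since 4 is even), with 4 ≠ −4. So h is not injective, hence not bijective.
For the follow-up, such an x exists: taking x = −4 ∈ ℝ gives h(−4) = 256 = h(4) with −4 ≠ 4.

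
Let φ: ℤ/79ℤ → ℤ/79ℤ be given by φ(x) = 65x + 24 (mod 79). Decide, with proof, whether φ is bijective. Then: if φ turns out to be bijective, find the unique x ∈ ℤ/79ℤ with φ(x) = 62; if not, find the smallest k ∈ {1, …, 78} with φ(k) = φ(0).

65

By definition, injectivity means: for all s, t in the domain, φ(s) = φ(t) implies s = t.
Suppose φ(s) = φ(t) in ℤ/79ℤ. Then 65s + 24 ≡ 65t + 24 (mod 79), thus 65(s − t) ≡ 0 (mod 79).
Since gcd(65, 79) = 1, 65 is invertible modulo 79, thus s − t ≡ 0 (mod 79), i.e. s = t.
We now compute 65⁻¹ mod 79 explicitly. Euclid's algorithm: 79 = 1·65 + 14, 65 = 4·14 + 9, 14 = 1·9 + 5, 9 = 1·5 + 4, 5 = 1·4 + 1; back-substituting gives 1 = 62·65 − 51·79, so 65⁻¹ ≡ 62 (mod 79).
Then y ↦ 62(y − 24) is a two-sided inverse to φ, so every y ∈ ℤ/79ℤ has a preimage.
So φ is bijective.
Since φ is bijective, we compute φ⁻¹(62): solve 65x + 24 ≡ 62 (mod 79), i.e. 65x ≡ 38 (mod 79).
Multiplying by 65⁻¹ = 62 gives x ≡ 62·38 = 2356 = 29·79 + 65 ≡ 65 (mod 79).
Check: φ(65) = 65·65 + 24 = 4249 = 53·79 + 62 ≡ 62 (mod 79).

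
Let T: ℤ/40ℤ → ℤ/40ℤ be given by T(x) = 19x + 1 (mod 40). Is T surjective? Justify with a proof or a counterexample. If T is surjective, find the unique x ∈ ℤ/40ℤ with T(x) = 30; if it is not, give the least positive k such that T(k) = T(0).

31

Recall: T is surjective if every y in the codomain equals T(x) for some x in the domain.
Since gcd(19, 40) = 1, 19 is invertible modulo 40. Euclid's algorithm: 40 = 2·19 + 2, 19 = 9·2 + 1; back-substituting gives 1 = 19·19 − 9·40, so 19⁻¹ ≡ 19 (mod 40).
For any y ∈ ℤ/40ℤ, x = 19(y − 1) mod 40 satisfies T(x) = 19·19(y − 1) + 1 ≡ y (since 19·19 ≡ 1 mod 40). So every y has a preimage.
Hence T is surjective.
Since T is surjective, we find T⁻¹(30): we need 19x ≡ 30 − 1 ≡ 29 (mod 40). Using 19⁻¹ = 19: x ≡ 19·29 = 551 = 13·40 + 31, so x = 31.
Check: T(31) = 19·31 + 1 = 590 = 14·40 + 30 ≡ 30 (mod 40).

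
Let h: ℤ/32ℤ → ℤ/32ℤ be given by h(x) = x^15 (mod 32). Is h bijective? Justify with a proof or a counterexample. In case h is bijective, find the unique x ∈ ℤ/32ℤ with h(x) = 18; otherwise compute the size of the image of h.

h(0) = 0^15 = 0.
h(2): Repeated squaring mod 32: 2^1 ≡ 2, 2^2 ≡ 2² = 4, 2^4 ≡ 4² = 16, 2^8 ≡ 16² = 256 ≡ 0. Since 15 = 8 + 4 + 2 + 1, 2^15 ≡ 0·16·4·2: 0·16 = 0, then 0·4 = 0, then 0·2 = 0. So 2^15 ≡ 0 (mod 32).
So h(0) = h(2) = 0 while 0 ≠ 2, thus h is not injective, hence not bijective.
Since h is not bijective, we determine |image(h)|. Computing x^15 mod 32 for each x (by repeated squaring, reducing mod 32 at every step), the values h(0), h(1), …, h(31) are: 0, 1, 0, 11, 0, 13, 0, 23, 0, 25, 0, 3, 0, 5, 0, 15, 0, 17, 0, 27, 0, 29, 0, 7, 0, 9, 0, 19, 0, 21, 0, 31.
The distinct values are {0, 1, 3, 5, 7, 9, 11, 13, 15, 17, 19, 21, 23, 25, 27, 29, 31}; there are 17 of them.

17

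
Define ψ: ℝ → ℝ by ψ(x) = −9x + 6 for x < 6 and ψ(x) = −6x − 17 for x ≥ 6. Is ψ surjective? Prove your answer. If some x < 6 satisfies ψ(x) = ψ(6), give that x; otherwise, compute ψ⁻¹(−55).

19/3

Both pieces are strictly decreasing (slopes −9 and −6), so each is injective on its own interval.
The left piece maps (−∞, 6) onto (−48, ∞); the right piece maps [6, ∞) onto (−∞, −53].
The union (−48, ∞) ∪ (−∞, −53] omits the interval between −48 and −53; in particular −48 has no preimage. So ψ is not surjective.
Because the two images are disjoint, no x < 6 has ψ(x) = ψ(6), so we compute ψ⁻¹(−55): −55 lies in (−∞, −53], so solve −6x − 17 = −55: x = (−55 + 17)/(−6) = 19/3.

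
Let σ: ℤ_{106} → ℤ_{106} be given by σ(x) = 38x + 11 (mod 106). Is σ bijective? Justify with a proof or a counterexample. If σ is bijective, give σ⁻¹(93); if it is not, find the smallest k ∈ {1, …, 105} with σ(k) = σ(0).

Recall that σ is injective when σ(x_1) = σ(x_2) forces x_1 = x_2.
We have gcd(38, 106) = 2 > 1. Taking x_1 = 0 and x_2 = 53: σ(0) = 11 and σ(53) = 38·53 + 11 = 2025 ≡ 11 (mod 106).
So σ(0) = σ(53) while 0 ≠ 53, therefore σ is not injective, hence not bijective.
Since σ is not bijective, we find the least positive k with σ(k) = σ(0): this means 38k ≡ 0 (mod 106), i.e. 106 ∣ 38k. Since gcd(38, 106) = 2, dividing through by 2 this holds exactly when 53 ∣ 19k, and as gcd(19, 53) = 1, exactly when 53 ∣ k.
The smallest positive such k is 53.

53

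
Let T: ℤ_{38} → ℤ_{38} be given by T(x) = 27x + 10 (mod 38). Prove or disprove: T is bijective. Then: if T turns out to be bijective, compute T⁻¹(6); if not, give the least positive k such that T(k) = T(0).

Suppose T(u) = T(v) in ℤ_{38}. Then 27u + 10 ≡ 27v + 10 (mod 38), so 27(u − v) ≡ 0 (mod 38).
Since gcd(27, 38) = 1, 27 is invertible modulo 38, thus u − v ≡ 0 (mod 38), i.e. u = v.
We now compute 27⁻¹ mod 38 explicitly. Euclid's algorithm: 38 = 1·27 + 11, 27 = 2·11 + 5, 11 = 2·5 + 1; back-substituting gives 1 = 31·27 − 22·38, so 27⁻¹ ≡ 31 (mod 38).
Then y ↦ 31(y − 10) is a two-sided inverse to T, so every y ∈ ℤ_{38} has a preimage.
Therefore T is bijective.
Since T is bijective, we compute T⁻¹(6): solve 27x + 10 ≡ 6 (mod 38), i.e. 27x ≡ 34 (mod 38).
Multiplying by 27⁻¹ = 31 gives x ≡ 31·34 = 1054 = 27·38 + 28 ≡ 28 (mod 38).
Check: T(28) = 27·28 + 10 = 766 = 20·38 + 6 ≡ 6 (mod 38).

28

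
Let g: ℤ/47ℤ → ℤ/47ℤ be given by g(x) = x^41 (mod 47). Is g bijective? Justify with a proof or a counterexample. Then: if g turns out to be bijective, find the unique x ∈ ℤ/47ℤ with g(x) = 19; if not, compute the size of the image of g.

Since 47 is prime, the nonzero elements of ℤ/47ℤ form a cyclic group of order 46.
As gcd(41, 46) = 1, raising to the 41st power is a bijection on this group: if u^41 ≡ v^41 then (uv^{−1})^41 = 1, and the only element of order dividing gcd(41, 46) = 1 is 1, so u = v.
With g(0) = 0 this makes g injective on all of ℤ/47ℤ, hence bijective (finite equal-size domain and codomain). In particular g is bijective.
Since g is bijective, we find the preimage of 19. The inverse of x ↦ x^41 on (ℤ/47ℤ)^× is x ↦ x^9, because 41·9 = 369 = 8·46 + 1 ≡ 1 (mod 46) and x^{46} = 1 for x ≠ 0 (Fermat). So g⁻¹(19) = 19^9 mod 47.
Repeated squaring mod 47: 19^1 ≡ 19, 19^2 ≡ 19² = 361 ≡ 32, 19^4 ≡ 32² = 1024 ≡ 37, 19^8 ≡ 37² = 1369 ≡ 6. Since 9 = 8 + 1, 19^9 ≡ 6·19: 6·19 = 114 ≡ 20. So 19^9 ≡ 20 (mod 47).
Hence g⁻¹(19) = 20.

20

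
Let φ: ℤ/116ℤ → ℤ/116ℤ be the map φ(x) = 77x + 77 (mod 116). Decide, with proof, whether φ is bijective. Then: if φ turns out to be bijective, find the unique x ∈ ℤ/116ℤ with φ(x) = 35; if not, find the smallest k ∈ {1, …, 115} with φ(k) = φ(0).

By definition, φ is injective if φ(x_1) = φ(x_2) implies x_1 = x_2.
If φ(x_1) = φ(x_2), then 77x_1 ≡ 77x_2 (mod 116). Because gcd(77, 116) = 1, we may cancel 77 to get x_1 ≡ x_2 (mod 116).
We now compute 77⁻¹ mod 116 explicitly. Euclid's algorithm: 116 = 1·77 + 39, 77 = 1·39 + 38, 39 = 1·38 + 1; back-substituting gives 1 = 113·77 − 75·116, so 77⁻¹ ≡ 113 (mod 116).
Then y ↦ 113(y − 77) is a two-sided inverse to φ, so every y ∈ ℤ/116ℤ has a preimage.
Therefore φ is bijective.
Since φ is bijective, we compute φ⁻¹(35): solve 77x + 77 ≡ 35 (mod 116), i.e. 77x ≡ 74 (mod 116).
Multiplying by 77⁻¹ = 113 gives x ≡ 113·74 = 8362 = 72·116 + 10 ≡ 10 (mod 116).
Check: φ(10) = 77·10 + 77 = 847 = 7·116 + 35 ≡ 35 (mod 116).

10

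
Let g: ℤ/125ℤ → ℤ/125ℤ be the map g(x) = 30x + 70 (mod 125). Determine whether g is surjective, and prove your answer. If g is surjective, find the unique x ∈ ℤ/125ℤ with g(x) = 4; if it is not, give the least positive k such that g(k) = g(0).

25

Since gcd(30, 125) = 5, we have 30x ≡ 0 (mod 5) for all x, so g(x) ≡ 0 (mod 5).
But 1 ≢ 0 (mod 5), so 1 ∈ ℤ/125ℤ has no preimage. So g is not surjective.
Since g is not surjective, we find the least positive k with g(k) = g(0): this means 30k ≡ 0 (mod 125), i.e. 125 ∣ 30k. Since gcd(30, 125) = 5, dividing through by 5 this holds exactly when 25 ∣ 6k, and as gcd(6, 25) = 1, exactly when 25 ∣ k.
The smallest positive such k is 25.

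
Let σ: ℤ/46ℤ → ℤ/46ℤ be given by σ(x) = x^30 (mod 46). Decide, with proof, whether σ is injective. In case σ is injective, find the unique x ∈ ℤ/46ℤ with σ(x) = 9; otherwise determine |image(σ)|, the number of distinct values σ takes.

24

σ(22): Repeated squaring mod 46: 22^1 ≡ 22, 22^2 ≡ 22² = 484 ≡ 24, 22^4 ≡ 24² = 576 ≡ 24, 22^8 ≡ 24² = 576 ≡ 24, 22^16 ≡ 24² = 576 ≡ 24. Since 30 = 16 + 8 + 4 + 2, 22^30 ≡ 24·24·24·24: 24·24 = 576 ≡ 24, then 24·24 = 576 ≡ 24, then 24·24 = 576 ≡ 24. So 22^30 ≡ 24 (mod 46).
σ(24): Repeated squaring mod 46: 24^1 ≡ 24, 24^2 ≡ 24² = 576 ≡ 24, 24^4 ≡ 24² = 576 ≡ 24, 24^8 ≡ 24² = 576 ≡ 24, 24^16 ≡ 24² = 576 ≡ 24. Since 30 = 16 + 8 + 4 + 2, 24^30 ≡ 24·24·24·24: 24·24 = 576 ≡ 24, then 24·24 = 576 ≡ 24, then 24·24 = 576 ≡ 24. So 24^30 ≡ 24 (mod 46).
So σ(22) = σ(24) = 24 while 22 ≠ 24, thus σ is not injective.
Since σ is not injective, we determine |image(σ)|. Computing x^30 mod 46 for each x (by repeated squaring, reducing mod 46 at every step), the values σ(0), σ(1), …, σ(45) are: 0, 1, 26, 29, 32, 39, 18, 35, 4, 13, 2, 31, 8, 25, 36, 27, 12, 41, 16, 9, 6, 3, 24, 23, 24, 3, 6, 9, 16, 41, 12, 27, 36, 25, 8, 31, 2, 13, 4, 35, 18, 39, 32, 29, 26, 1.
The distinct values are {0, 1, 2, 3, 4, 6, 8, 9, 12, 13, 16, 18, 23, 24, 25, 26, 27, 29, 31, 32, 35, 36, 39, 41}; there are 24 of them.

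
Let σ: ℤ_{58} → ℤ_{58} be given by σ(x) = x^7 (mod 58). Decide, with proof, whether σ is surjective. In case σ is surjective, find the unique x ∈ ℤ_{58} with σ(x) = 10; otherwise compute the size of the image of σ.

10

σ(4): Repeated squaring mod 58: 4^1 ≡ 4, 4^2 ≡ 4² = 16, 4^4 ≡ 16² = 256 ≡ 24. Since 7 = 4 + 2 + 1, 4^7 ≡ 24·16·4: 24·16 = 384 ≡ 36, then 36·4 = 144 ≡ 28. So 4^7 ≡ 28 (mod 58).
σ(6): Repeated squaring mod 58: 6^1 ≡ 6, 6^2 ≡ 6² = 36, 6^4 ≡ 36² = 1296 ≡ 20. Since 7 = 4 + 2 + 1, 6^7 ≡ 20·36·6: 20·36 = 720 ≡ 24, then 24·6 = 144 ≡ 28. So 6^7 ≡ 28 (mod 58).
So σ(4) = σ(6) = 28 while 4 ≠ 6, so σ is not injective.
A non-injective map from the 58-element set ℤ_{58} to itself takes at most 57 distinct values, so it cannot be surjective. Therefore σ is not surjective.
Since σ is not surjective, we determine |image(σ)|. Computing x^7 mod 58 for each x (by repeated squaring, reducing mod 58 at every step), the values σ(0), σ(1), …, σ(57) are: 0, 1, 12, 41, 28, 57, 28, 1, 46, 57, 46, 41, 46, 57, 12, 17, 30, 41, 46, 41, 30, 41, 28, 1, 30, 1, 46, 17, 28, 29, 30, 41, 12, 57, 28, 57, 30, 17, 28, 17, 12, 17, 28, 41, 46, 1, 12, 17, 12, 1, 12, 57, 30, 1, 30, 17, 46, 57.
The distinct values are {0, 1, 12, 17, 28, 29, 30, 41, 46, 57}; there are 10 of them.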